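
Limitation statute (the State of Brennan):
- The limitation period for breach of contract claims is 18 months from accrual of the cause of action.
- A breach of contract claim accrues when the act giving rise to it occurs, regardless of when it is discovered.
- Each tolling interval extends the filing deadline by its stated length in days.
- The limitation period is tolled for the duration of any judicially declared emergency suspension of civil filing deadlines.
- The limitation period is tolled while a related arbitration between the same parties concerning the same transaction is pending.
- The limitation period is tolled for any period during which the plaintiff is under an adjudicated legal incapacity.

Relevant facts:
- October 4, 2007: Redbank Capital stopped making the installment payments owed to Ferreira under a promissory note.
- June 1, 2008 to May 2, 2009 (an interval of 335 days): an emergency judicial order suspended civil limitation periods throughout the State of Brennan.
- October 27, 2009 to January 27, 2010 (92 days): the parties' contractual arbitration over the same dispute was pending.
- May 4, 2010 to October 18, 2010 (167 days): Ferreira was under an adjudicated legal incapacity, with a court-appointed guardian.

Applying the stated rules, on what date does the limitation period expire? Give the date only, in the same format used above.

The limitation period began to run on October 4, 2007.
18 months from October 4, 2007 is April 4, 2009.
The period was tolled for 335 days by the emergency suspension of filing deadlines (June 1, 2008 to May 2, 2009), pushing the deadline to March 5, 2010.
The period was tolled for 92 days by the pending related arbitration (October 27, 2009 to January 27, 2010), pushing the deadline to June 5, 2010.
The plaintiff's legal incapacity from May 4, 2010 to October 18, 2010 tolled the period for 167 days, extending the deadline to November 19, 2010.

November 19, 2010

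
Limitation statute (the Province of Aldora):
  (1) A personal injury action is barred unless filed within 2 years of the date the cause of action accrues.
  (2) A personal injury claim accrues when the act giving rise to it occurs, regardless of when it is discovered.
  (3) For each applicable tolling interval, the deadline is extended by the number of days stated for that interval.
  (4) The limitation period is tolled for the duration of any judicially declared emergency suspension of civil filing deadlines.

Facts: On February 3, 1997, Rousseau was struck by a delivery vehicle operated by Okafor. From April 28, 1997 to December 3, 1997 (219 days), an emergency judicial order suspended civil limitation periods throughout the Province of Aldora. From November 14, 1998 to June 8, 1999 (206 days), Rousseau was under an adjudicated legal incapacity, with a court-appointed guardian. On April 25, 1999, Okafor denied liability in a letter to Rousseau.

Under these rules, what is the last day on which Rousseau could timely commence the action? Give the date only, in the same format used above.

September 10, 1999

The cause of action accrued on February 3, 1997, the date of the act.
Adding the 2 years base period to February 3, 1997 gives a deadline of February 3, 1999, before any tolling.
The emergency suspension of filing deadlines from April 28, 1997 to December 3, 1997 tolled the period for 219 days, extending the deadline to September 10, 1999.
Although the plaintiff's incapacity ran from November 14, 1998 to June 8, 1999, the stated rules do not make that a tolling event, so it is disregarded.
None of the other events listed affects the running of the period under the stated rules.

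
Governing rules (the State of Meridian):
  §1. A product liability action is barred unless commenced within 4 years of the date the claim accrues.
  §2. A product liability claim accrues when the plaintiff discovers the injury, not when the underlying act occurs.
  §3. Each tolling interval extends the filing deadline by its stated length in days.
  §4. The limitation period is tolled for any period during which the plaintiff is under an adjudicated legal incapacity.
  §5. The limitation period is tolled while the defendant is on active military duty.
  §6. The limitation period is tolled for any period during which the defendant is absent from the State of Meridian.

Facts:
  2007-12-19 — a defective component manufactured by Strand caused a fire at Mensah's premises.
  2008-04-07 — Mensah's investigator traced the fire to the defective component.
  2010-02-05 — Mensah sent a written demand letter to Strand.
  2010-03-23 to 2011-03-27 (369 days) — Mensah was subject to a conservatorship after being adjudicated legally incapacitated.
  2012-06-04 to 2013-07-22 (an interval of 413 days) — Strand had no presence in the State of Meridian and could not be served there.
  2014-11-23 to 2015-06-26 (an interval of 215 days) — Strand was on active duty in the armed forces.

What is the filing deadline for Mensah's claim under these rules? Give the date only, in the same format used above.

2014-05-29

The claim did not accrue until Mensah discovered the injury on 2008-04-07; the 2007-12-19 act date does not start the clock under the stated rule.
The untolled deadline — 4 years after 2008-04-07 — is 2012-04-07.
The period was tolled for 369 days by the plaintiff's legal incapacity (2010-03-23 to 2011-03-27), pushing the deadline to 2013-04-11.
The period was tolled for 413 days by the defendant's absence from the jurisdiction (2012-06-04 to 2013-07-22), pushing the deadline to 2014-05-29.
The defendant's active military service from 2014-11-23 to 2015-06-26 began after the period had already run on 2014-05-29, so it has no tolling effect.
The other events in the timeline have no effect on the limitation period under the stated rules.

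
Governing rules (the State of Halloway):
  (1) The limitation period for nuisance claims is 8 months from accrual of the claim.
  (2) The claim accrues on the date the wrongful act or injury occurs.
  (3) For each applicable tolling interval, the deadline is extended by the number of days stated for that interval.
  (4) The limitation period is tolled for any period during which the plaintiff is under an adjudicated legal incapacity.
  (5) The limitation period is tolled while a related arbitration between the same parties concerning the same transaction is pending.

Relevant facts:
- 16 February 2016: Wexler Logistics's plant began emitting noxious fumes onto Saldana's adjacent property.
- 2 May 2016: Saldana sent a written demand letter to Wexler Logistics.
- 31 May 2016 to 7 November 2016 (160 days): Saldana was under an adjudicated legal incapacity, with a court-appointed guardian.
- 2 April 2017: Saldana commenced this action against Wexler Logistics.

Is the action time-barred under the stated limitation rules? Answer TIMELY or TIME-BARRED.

The limitation period began to run on 16 February 2016.
Adding the 8 months base period to 16 February 2016 gives a deadline of 16 October 2016, before any tolling.
Because the plaintiff's legal incapacity ran from 31 May 2016 to 7 November 2016, the deadline is extended by 160 days to 25 March 2017.
None of the other events listed affects the running of the period under the stated rules.
Saldana filed on 2 April 2017, after the 25 March 2017 deadline, so the action is time-barred.

TIME-BARRED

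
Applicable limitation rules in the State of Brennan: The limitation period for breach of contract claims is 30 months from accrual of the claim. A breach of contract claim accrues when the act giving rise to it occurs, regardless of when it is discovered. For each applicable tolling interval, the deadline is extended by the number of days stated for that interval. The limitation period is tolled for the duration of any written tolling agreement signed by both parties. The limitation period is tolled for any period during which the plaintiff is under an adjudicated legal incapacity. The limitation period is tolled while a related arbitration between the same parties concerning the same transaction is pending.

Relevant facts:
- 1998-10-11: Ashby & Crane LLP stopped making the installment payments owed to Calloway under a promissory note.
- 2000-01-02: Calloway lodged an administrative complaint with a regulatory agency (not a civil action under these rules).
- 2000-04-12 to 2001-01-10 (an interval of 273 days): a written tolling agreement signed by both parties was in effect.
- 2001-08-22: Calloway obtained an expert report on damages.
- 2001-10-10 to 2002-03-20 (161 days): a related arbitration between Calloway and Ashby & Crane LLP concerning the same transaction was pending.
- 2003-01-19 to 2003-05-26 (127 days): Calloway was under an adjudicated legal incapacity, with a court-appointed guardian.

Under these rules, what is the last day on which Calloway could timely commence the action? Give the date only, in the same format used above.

The claim accrued on 1998-10-11, the date of the act.
The untolled deadline — 30 months after 1998-10-11 — is 2001-04-11.
The written tolling agreement from 2000-04-12 to 2001-01-10 tolled the period for 273 days, extending the deadline to 2002-01-09.
The pending related arbitration from 2001-10-10 to 2002-03-20 tolled the period for 161 days, extending the deadline to 2002-06-19.
By the time the plaintiff's legal incapacity began on 2003-01-19, the limitation period had already expired on 2002-06-19; that interval cannot revive it.
Nothing else in the chronology tolls or restarts the period.

2002-06-19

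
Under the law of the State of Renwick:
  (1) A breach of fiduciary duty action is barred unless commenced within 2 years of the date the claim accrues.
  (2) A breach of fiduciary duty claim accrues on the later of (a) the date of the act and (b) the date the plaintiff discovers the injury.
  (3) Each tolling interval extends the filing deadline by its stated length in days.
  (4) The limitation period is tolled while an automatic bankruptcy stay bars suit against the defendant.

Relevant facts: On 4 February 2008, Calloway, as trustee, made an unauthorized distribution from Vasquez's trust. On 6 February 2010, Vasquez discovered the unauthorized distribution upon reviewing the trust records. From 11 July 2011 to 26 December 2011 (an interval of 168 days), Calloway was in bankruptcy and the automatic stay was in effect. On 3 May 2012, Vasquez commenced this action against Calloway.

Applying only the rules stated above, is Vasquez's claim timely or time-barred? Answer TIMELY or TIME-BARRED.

Because discovery on 6 February 2010 post-dates the 4 February 2008 act, accrual under the later-of rule falls on 6 February 2010.
Adding the 2 years base period to 6 February 2010 gives a deadline of 6 February 2012, before any tolling.
Because the automatic bankruptcy stay ran from 11 July 2011 to 26 December 2011, the deadline is extended by 168 days to 23 July 2012.
Filing on 3 May 2012 beat the 23 July 2012 deadline — the action is timely.

TIMELY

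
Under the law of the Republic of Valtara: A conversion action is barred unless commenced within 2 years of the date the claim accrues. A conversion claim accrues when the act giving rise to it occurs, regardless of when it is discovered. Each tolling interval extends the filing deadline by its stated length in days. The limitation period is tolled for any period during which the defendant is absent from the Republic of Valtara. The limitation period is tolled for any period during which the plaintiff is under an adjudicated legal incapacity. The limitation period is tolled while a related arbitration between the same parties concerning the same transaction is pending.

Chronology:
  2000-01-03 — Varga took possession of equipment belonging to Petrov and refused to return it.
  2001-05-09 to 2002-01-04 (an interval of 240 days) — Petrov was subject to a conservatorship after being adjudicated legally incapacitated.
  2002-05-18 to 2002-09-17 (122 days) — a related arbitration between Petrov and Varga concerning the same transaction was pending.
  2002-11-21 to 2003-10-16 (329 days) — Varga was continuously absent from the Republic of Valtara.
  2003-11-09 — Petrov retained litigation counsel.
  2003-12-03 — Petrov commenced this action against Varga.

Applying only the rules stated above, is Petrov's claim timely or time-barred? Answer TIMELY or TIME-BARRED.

The claim accrued on 2000-01-03, when the wrongful act occurred.
Adding the 2 years base period to 2000-01-03 gives a deadline of 2002-01-03, before any tolling.
The plaintiff's legal incapacity from 2001-05-09 to 2002-01-04 tolled the period for 240 days, extending the deadline to 2002-08-31.
The period was tolled for 122 days by the pending related arbitration (2002-05-18 to 2002-09-17), pushing the deadline to 2002-12-31.
The defendant's absence from the jurisdiction from 2002-11-21 to 2003-10-16 tolled the period for 329 days, extending the deadline to 2003-11-25.
Nothing else in the chronology tolls or restarts the period.
The 2003-12-03 filing falls after the 2003-11-25 deadline; the claim is time-barred.

TIME-BARRED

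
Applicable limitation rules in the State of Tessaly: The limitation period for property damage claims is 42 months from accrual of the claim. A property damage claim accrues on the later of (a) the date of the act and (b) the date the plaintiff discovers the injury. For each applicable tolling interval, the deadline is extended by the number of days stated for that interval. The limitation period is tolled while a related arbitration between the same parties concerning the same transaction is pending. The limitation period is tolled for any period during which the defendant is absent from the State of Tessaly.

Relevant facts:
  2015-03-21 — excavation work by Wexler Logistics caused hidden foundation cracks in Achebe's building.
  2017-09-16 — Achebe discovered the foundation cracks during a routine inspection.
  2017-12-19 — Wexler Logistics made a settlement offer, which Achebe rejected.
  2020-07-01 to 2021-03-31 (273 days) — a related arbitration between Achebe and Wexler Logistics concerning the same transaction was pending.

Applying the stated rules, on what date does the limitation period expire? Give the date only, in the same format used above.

Because discovery on 2017-09-16 post-dates the 2015-03-21 act, accrual under the later-of rule falls on 2017-09-16.
Adding the 42 months base period to 2017-09-16 gives a deadline of 2021-03-16, before any tolling.
Because the pending related arbitration ran from 2020-07-01 to 2021-03-31, the deadline is extended by 273 days to 2021-12-14.
None of the other events listed affects the running of the period under the stated rules.

2021-12-14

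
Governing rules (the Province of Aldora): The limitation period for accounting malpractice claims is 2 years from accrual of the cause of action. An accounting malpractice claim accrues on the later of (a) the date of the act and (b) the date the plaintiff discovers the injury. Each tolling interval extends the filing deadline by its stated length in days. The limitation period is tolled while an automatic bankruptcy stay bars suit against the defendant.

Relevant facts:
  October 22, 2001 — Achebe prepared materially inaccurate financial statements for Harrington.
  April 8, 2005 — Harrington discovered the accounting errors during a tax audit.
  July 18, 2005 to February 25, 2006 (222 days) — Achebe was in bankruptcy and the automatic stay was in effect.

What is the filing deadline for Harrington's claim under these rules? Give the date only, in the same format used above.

Because discovery on April 8, 2005 post-dates the October 22, 2001 act, accrual under the later-of rule falls on April 8, 2005.
The untolled deadline — 2 years after April 8, 2005 — is April 8, 2007.
The period was tolled for 222 days by the automatic bankruptcy stay (July 18, 2005 to February 25, 2006), pushing the deadline to November 16, 2007.

November 16, 2007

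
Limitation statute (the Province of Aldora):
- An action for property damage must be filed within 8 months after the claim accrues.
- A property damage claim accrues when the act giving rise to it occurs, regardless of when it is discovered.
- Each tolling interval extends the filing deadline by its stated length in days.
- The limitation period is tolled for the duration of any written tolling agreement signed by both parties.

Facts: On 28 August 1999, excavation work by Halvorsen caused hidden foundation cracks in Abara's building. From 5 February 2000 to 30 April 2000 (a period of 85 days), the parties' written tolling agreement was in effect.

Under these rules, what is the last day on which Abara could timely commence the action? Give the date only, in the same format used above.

22 July 2000

The claim accrued on 28 August 1999, when the wrongful act occurred.
The untolled deadline — 8 months after 28 August 1999 — is 28 April 2000.
The written tolling agreement from 5 February 2000 to 30 April 2000 tolled the period for 85 days, extending the deadline to 22 July 2000.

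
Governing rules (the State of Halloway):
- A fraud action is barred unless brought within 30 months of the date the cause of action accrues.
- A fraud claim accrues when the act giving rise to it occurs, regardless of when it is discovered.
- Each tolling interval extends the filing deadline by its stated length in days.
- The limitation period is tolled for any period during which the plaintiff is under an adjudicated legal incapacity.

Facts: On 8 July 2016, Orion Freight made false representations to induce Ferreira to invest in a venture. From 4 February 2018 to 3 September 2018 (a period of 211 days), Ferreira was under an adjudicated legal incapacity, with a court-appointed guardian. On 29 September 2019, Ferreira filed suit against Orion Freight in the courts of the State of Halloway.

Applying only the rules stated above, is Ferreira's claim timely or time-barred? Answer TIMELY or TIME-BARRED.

TIME-BARRED

The claim accrued on 8 July 2016, when the wrongful act occurred.
Adding the 30 months base period to 8 July 2016 gives a deadline of 8 January 2019, before any tolling.
The period was tolled for 211 days by the plaintiff's legal incapacity (4 February 2018 to 3 September 2018), pushing the deadline to 7 August 2019.
Ferreira filed on 29 September 2019, after the 7 August 2019 deadline, so the action is time-barred.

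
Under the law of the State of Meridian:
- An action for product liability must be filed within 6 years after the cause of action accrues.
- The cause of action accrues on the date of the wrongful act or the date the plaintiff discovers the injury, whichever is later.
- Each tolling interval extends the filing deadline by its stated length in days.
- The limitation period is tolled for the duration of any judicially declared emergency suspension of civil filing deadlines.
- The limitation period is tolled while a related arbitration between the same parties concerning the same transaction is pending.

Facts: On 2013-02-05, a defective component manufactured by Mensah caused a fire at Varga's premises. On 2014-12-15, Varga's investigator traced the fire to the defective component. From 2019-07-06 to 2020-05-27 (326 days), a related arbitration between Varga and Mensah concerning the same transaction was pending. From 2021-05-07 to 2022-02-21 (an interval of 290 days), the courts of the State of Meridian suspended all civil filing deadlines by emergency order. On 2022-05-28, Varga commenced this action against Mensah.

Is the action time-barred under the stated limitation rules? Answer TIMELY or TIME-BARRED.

Taking the later of the act (2013-02-05) and discovery (2014-12-15), the claim accrued on 2014-12-15.
The untolled deadline — 6 years after 2014-12-15 — is 2020-12-15.
The period was tolled for 326 days by the pending related arbitration (2019-07-06 to 2020-05-27), pushing the deadline to 2021-11-06.
The emergency suspension of filing deadlines from 2021-05-07 to 2022-02-21 tolled the period for 290 days, extending the deadline to 2022-08-23.
Varga filed on 2022-05-28, before the 2022-08-23 deadline, so the action is timely.

TIMELY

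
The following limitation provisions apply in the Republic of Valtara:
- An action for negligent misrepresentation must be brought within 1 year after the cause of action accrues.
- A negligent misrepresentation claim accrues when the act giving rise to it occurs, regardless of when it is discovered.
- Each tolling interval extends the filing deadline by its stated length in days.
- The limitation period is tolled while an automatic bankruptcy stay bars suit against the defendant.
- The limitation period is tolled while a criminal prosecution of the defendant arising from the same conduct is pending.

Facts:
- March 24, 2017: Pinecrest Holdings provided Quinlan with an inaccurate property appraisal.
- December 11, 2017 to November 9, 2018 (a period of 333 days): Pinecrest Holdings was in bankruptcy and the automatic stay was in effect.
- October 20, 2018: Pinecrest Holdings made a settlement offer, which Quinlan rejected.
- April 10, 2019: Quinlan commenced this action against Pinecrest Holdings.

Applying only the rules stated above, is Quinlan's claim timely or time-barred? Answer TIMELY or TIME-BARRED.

TIME-BARRED

The limitation period began to run on March 24, 2017.
1 year from March 24, 2017 is March 24, 2018.
The automatic bankruptcy stay from December 11, 2017 to November 9, 2018 tolled the period for 333 days, extending the deadline to February 20, 2019.
Nothing else in the chronology tolls or restarts the period.
Filing on April 10, 2019 missed the February 20, 2019 deadline — the action is time-barred.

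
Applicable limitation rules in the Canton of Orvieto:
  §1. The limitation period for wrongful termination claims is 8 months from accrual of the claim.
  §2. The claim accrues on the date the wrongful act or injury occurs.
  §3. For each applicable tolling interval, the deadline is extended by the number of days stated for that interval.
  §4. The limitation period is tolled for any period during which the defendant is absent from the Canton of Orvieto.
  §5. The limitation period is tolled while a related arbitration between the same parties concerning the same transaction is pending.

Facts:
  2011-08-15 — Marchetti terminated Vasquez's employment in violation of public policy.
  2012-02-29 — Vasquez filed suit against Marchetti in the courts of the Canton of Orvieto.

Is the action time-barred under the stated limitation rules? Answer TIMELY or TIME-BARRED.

TIMELY

The limitation period began to run on 2011-08-15.
Adding the 8 months base period to 2011-08-15 gives a deadline of 2012-04-15, before any tolling.
Vasquez filed on 2012-02-29, before the 2012-04-15 deadline, so the action is timely.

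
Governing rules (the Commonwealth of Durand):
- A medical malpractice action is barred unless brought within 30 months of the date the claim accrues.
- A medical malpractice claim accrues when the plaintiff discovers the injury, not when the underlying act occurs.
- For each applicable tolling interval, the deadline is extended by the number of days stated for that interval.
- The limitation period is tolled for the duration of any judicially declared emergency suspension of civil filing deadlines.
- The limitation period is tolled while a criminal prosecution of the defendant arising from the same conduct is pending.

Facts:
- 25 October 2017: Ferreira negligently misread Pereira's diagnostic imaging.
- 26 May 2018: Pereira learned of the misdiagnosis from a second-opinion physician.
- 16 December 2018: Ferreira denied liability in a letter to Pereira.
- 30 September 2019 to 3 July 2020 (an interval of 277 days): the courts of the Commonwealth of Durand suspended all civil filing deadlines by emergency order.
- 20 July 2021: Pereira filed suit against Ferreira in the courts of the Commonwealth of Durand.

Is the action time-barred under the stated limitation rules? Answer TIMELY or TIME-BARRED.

The claim did not accrue until Pereira discovered the injury on 26 May 2018; the 25 October 2017 act date does not start the clock under the stated rule.
30 months from 26 May 2018 is 26 November 2020.
The period was tolled for 277 days by the emergency suspension of filing deadlines (30 September 2019 to 3 July 2020), pushing the deadline to 30 August 2021.
None of the other events listed affects the running of the period under the stated rules.
Filing on 20 July 2021 beat the 30 August 2021 deadline — the action is timely.

TIMELY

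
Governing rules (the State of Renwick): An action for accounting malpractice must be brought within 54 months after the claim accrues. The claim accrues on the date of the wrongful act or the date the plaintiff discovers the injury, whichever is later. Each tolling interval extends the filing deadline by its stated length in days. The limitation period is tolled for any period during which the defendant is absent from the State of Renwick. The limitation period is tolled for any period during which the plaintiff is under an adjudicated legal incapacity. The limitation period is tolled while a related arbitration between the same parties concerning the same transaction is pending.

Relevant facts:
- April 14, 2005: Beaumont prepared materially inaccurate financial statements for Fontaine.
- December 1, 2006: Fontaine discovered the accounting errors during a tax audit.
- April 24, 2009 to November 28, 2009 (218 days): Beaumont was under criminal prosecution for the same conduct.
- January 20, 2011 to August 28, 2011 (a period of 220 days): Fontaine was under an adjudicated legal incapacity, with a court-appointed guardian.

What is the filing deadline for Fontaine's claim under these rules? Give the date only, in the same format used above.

Because discovery on December 1, 2006 post-dates the April 14, 2005 act, accrual under the later-of rule falls on December 1, 2006.
The untolled deadline — 54 months after December 1, 2006 — is June 1, 2011.
The period was tolled for 220 days by the plaintiff's legal incapacity (January 20, 2011 to August 28, 2011), pushing the deadline to January 7, 2012.
The pending criminal prosecution from April 24, 2009 to November 28, 2009 does not toll the period, because no stated rule makes a criminal prosecution a tolling event.

January 7, 2012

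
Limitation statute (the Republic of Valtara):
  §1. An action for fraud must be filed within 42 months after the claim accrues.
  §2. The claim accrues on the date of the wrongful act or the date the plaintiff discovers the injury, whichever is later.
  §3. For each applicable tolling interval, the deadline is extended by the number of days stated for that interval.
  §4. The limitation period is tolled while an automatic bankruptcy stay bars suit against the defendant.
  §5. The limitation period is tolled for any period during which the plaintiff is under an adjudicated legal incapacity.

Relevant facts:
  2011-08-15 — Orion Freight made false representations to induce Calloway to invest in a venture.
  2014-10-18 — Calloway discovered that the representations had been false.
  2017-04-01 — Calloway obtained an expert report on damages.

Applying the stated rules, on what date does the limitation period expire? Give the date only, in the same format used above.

2018-04-18

The claim accrued on 2014-10-18 — the later of the 2011-08-15 act and the 2014-10-18 discovery.
Adding the 42 months base period to 2014-10-18 gives a deadline of 2018-04-18, before any tolling.
Nothing else in the chronology tolls or restarts the period.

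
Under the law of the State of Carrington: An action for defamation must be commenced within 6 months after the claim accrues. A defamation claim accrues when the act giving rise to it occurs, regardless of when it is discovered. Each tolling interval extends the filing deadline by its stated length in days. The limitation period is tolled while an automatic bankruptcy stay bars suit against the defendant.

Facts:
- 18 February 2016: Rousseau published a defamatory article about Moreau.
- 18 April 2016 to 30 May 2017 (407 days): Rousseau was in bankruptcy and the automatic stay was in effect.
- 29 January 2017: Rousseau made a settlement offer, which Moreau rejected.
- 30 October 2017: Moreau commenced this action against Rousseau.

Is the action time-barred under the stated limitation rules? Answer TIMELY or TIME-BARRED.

The limitation period began to run on 18 February 2016.
The untolled deadline — 6 months after 18 February 2016 — is 18 August 2016.
The automatic bankruptcy stay from 18 April 2016 to 30 May 2017 tolled the period for 407 days, extending the deadline to 29 September 2017.
None of the other events listed affects the running of the period under the stated rules.
Filing on 30 October 2017 missed the 29 September 2017 deadline — the action is time-barred.

TIME-BARRED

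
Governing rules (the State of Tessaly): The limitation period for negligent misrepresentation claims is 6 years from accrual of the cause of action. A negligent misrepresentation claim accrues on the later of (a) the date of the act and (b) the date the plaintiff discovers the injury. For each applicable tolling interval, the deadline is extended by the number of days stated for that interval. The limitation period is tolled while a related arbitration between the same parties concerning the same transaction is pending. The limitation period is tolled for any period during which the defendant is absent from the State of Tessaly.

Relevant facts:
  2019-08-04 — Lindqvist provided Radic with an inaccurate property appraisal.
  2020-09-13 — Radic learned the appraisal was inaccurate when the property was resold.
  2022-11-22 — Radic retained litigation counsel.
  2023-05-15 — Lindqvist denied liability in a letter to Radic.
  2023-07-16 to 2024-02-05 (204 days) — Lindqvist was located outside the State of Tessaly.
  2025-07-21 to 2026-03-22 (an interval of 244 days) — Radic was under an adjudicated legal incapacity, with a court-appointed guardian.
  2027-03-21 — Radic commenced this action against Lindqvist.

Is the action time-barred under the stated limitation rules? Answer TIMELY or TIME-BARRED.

TIMELY

Because discovery on 2020-09-13 post-dates the 2019-08-04 act, accrual under the later-of rule falls on 2020-09-13.
The untolled deadline — 6 years after 2020-09-13 — is 2026-09-13.
The defendant's absence from the jurisdiction from 2023-07-16 to 2024-02-05 tolled the period for 204 days, extending the deadline to 2027-04-05.
Although the plaintiff's incapacity ran from 2025-07-21 to 2026-03-22, the stated rules do not make that a tolling event, so it is disregarded.
Nothing else in the chronology tolls or restarts the period.
Radic filed on 2027-03-21, before the 2027-04-05 deadline, so the action is timely.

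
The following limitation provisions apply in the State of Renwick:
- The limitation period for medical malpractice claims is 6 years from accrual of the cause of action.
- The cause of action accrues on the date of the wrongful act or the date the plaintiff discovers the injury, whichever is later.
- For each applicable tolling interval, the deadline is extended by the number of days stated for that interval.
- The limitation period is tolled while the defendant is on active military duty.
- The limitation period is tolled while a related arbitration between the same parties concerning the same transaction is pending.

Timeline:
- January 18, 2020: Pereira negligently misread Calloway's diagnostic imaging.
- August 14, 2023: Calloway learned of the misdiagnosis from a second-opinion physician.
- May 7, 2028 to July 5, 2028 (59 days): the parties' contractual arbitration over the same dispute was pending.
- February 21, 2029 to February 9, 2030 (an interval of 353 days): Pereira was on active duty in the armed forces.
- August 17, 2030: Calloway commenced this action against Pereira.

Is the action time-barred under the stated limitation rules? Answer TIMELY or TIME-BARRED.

Because discovery on August 14, 2023 post-dates the January 18, 2020 act, accrual under the later-of rule falls on August 14, 2023.
6 years from August 14, 2023 is August 14, 2029.
The pending related arbitration from May 7, 2028 to July 5, 2028 tolled the period for 59 days, extending the deadline to October 12, 2029.
The period was tolled for 353 days by the defendant's active military service (February 21, 2029 to February 9, 2030), pushing the deadline to September 30, 2030.
The August 17, 2030 filing precedes the September 30, 2030 deadline; the claim is timely.

TIMELY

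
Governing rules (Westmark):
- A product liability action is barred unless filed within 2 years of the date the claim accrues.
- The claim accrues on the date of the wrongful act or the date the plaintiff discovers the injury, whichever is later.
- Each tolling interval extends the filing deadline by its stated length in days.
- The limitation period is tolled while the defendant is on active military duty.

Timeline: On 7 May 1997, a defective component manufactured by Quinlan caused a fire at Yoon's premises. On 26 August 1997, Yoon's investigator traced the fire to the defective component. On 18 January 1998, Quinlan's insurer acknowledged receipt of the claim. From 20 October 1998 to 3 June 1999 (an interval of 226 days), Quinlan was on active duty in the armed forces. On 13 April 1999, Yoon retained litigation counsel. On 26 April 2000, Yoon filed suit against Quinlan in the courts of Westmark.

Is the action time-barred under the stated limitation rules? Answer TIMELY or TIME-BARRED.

TIME-BARRED

Because discovery on 26 August 1997 post-dates the 7 May 1997 act, accrual under the later-of rule falls on 26 August 1997.
2 years from 26 August 1997 is 26 August 1999.
The period was tolled for 226 days by the defendant's active military service (20 October 1998 to 3 June 1999), pushing the deadline to 8 April 2000.
Nothing else in the chronology tolls or restarts the period.
The 26 April 2000 filing falls after the 8 April 2000 deadline; the claim is time-barred.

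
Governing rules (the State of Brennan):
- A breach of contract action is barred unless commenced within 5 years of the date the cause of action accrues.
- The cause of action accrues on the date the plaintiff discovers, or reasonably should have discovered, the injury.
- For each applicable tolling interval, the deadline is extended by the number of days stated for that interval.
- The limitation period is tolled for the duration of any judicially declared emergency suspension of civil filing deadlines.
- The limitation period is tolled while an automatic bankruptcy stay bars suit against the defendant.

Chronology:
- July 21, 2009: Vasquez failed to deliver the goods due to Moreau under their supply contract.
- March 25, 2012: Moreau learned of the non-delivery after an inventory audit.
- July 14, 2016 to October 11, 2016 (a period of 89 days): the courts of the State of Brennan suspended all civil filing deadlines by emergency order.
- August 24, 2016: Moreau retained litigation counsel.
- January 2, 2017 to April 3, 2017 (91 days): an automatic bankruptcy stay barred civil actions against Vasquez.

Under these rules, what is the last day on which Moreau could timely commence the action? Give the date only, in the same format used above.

Accrual is tied to discovery, so the period began on March 25, 2012 rather than on July 21, 2009 when the act occurred.
Adding the 5 years base period to March 25, 2012 gives a deadline of March 25, 2017, before any tolling.
The period was tolled for 89 days by the emergency suspension of filing deadlines (July 14, 2016 to October 11, 2016), pushing the deadline to June 22, 2017.
The automatic bankruptcy stay from January 2, 2017 to April 3, 2017 tolled the period for 91 days, extending the deadline to September 21, 2017.
Nothing else in the chronology tolls or restarts the period.

September 21, 2017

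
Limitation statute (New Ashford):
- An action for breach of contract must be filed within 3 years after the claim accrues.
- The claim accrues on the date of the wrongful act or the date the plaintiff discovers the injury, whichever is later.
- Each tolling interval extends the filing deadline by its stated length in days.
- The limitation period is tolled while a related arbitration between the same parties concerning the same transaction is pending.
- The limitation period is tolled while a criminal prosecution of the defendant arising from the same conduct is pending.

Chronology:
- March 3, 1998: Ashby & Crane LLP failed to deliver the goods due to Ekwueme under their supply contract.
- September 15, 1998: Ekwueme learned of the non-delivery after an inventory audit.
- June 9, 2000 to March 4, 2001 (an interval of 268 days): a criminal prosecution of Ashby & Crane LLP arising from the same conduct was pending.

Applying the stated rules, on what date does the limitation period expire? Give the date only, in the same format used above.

Taking the later of the act (March 3, 1998) and discovery (September 15, 1998), the claim accrued on September 15, 1998.
The untolled deadline — 3 years after September 15, 1998 — is September 15, 2001.
Because the pending criminal prosecution ran from June 9, 2000 to March 4, 2001, the deadline is extended by 268 days to June 10, 2002.

June 10, 2002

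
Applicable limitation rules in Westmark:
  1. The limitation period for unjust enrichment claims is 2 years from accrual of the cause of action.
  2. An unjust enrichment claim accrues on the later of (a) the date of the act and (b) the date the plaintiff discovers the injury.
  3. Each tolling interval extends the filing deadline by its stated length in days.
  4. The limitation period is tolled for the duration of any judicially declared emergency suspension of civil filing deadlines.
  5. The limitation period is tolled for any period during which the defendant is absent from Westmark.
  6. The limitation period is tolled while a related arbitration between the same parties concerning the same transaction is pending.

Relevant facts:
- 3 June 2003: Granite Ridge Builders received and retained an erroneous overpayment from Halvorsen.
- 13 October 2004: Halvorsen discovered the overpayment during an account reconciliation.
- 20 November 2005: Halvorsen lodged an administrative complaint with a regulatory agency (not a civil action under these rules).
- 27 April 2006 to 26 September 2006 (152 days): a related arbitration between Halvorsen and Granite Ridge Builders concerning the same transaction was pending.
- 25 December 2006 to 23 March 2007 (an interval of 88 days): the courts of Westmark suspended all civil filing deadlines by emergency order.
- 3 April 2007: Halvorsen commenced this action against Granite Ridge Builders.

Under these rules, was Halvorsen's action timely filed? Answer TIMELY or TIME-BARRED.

TIMELY

The claim accrued on 13 October 2004 — the later of the 3 June 2003 act and the 13 October 2004 discovery.
The untolled deadline — 2 years after 13 October 2004 — is 13 October 2006.
Because the pending related arbitration ran from 27 April 2006 to 26 September 2006, the deadline is extended by 152 days to 14 March 2007.
The period was tolled for 88 days by the emergency suspension of filing deadlines (25 December 2006 to 23 March 2007), pushing the deadline to 10 June 2007.
None of the other events listed affects the running of the period under the stated rules.
Filing on 3 April 2007 beat the 10 June 2007 deadline — the action is timely.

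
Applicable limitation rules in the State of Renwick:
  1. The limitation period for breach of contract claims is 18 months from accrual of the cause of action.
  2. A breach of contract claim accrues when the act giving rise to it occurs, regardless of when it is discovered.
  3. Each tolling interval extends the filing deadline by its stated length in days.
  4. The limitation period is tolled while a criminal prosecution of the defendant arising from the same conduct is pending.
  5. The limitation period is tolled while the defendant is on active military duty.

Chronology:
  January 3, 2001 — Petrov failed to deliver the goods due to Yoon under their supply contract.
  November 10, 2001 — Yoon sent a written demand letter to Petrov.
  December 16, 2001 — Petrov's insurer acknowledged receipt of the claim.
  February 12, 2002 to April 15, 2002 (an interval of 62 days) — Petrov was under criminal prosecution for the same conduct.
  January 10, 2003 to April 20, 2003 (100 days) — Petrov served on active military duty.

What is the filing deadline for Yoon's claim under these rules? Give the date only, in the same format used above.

The limitation period began to run on January 3, 2001.
The untolled deadline — 18 months after January 3, 2001 — is July 3, 2002.
The pending criminal prosecution from February 12, 2002 to April 15, 2002 tolled the period for 62 days, extending the deadline to September 3, 2002.
By the time the defendant's active military service began on January 10, 2003, the limitation period had already expired on September 3, 2002; that interval cannot revive it.
None of the other events listed affects the running of the period under the stated rules.

September 3, 2002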